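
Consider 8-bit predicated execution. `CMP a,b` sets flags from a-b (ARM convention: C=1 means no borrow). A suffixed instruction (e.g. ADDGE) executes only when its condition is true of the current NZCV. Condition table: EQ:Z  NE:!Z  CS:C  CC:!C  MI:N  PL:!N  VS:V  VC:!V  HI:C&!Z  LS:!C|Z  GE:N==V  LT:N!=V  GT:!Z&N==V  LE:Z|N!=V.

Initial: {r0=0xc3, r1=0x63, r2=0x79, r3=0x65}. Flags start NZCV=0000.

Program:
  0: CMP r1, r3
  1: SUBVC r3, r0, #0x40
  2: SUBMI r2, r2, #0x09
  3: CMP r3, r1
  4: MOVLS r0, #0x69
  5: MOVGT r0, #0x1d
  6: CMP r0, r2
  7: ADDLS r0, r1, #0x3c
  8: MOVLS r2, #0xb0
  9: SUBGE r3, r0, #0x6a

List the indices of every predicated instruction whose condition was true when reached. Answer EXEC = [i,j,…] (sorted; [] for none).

[0] flags=1000 → (cmp)
[1] flags=1000 VC?T → r3=0x83
[2] flags=1000 MI?T → r2=0x70
[3] flags=0011 → (cmp)
[4] flags=0011 LS?F → skip
[5] flags=0011 GT?F → skip
[6] flags=0011 → (cmp)
[7] flags=0011 LS?F → skip
[8] flags=0011 LS?F → skip
[9] flags=0011 GE?F → skip

EXEC = [1,2]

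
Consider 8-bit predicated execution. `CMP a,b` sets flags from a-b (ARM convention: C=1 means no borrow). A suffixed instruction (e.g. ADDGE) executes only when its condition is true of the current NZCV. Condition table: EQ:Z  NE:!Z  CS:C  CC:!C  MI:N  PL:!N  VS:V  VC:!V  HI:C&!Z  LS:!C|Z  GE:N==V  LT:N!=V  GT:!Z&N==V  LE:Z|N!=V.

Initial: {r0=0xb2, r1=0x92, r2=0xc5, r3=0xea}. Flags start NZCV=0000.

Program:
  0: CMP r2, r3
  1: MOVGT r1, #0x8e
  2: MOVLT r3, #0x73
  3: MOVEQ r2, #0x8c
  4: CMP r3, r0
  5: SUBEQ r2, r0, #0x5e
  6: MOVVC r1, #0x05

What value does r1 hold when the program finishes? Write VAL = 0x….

VAL = 0x92

[0] flags=1000 → (cmp)
[1] flags=1000 GT?F → skip
[2] flags=1000 LT?T → r3=0x73
[3] flags=1000 EQ?F → skip
[4] flags=1001 → (cmp)
[5] flags=1001 EQ?F → skip
[6] flags=1001 VC?F → skip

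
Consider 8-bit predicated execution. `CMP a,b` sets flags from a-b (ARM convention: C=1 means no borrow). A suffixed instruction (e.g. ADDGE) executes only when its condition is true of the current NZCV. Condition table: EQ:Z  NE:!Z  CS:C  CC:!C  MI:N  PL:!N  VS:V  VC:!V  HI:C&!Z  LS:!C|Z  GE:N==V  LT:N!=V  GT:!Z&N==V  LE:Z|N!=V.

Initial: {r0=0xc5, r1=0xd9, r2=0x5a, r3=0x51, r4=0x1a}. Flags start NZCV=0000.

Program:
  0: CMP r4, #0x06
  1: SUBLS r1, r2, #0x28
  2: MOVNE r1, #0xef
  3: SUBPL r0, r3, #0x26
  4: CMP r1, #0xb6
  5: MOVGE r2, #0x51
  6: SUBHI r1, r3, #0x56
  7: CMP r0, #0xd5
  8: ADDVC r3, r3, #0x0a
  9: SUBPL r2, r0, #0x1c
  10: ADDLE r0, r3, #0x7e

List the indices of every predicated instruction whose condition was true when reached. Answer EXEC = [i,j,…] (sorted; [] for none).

EXEC = [2,3,5,6,8,9]

[0] flags=0010 → (cmp)
[1] flags=0010 LS?F → skip
[2] flags=0010 NE?T → r1=0xef
[3] flags=0010 PL?T → r0=0x2b
[4] flags=0010 → (cmp)
[5] flags=0010 GE?T → r2=0x51
[6] flags=0010 HI?T → r1=0xfb
[7] flags=0000 → (cmp)
[8] flags=0000 VC?T → r3=0x5b
[9] flags=0000 PL?T → r2=0x0f
[10] flags=0000 LE?F → skip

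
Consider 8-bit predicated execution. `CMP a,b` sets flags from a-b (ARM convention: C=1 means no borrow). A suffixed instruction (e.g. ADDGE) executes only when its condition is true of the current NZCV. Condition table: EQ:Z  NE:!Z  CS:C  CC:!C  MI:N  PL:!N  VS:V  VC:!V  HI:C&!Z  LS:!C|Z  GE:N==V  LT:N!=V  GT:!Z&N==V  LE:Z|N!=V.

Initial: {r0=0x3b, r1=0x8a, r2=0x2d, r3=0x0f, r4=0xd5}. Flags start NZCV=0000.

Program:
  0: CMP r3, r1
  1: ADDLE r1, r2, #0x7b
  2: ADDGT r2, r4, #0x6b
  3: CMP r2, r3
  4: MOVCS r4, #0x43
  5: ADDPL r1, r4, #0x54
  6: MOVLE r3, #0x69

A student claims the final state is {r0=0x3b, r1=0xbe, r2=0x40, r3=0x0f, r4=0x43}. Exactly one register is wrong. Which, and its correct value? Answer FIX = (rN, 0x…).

FIX = (r1, 0x97)

[0] flags=1001 → (cmp)
[1] flags=1001 LE?F → skip
[2] flags=1001 GT?T → r2=0x40
[3] flags=0010 → (cmp)
[4] flags=0010 CS?T → r4=0x43
[5] flags=0010 PL?T → r1=0x97
[6] flags=0010 LE?F → skip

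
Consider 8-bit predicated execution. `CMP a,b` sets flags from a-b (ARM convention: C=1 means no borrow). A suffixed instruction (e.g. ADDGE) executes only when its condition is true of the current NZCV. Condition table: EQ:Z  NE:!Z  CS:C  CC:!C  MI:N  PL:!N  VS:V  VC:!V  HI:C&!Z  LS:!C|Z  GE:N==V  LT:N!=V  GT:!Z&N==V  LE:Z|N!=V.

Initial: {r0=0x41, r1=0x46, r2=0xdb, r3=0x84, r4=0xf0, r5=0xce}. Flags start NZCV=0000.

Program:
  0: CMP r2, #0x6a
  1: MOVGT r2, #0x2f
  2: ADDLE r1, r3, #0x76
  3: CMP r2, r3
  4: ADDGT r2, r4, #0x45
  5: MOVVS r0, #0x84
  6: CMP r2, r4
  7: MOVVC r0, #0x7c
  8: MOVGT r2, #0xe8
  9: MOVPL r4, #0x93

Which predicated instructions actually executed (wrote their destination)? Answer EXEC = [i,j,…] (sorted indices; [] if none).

0: ✓ CMP  NZCV=0011
1: · MOVGT
2: ✓ ADDLE  r1←0xfa
3: ✓ CMP  NZCV=0010
4: ✓ ADDGT  r2←0x35
5: · MOVVS
6: ✓ CMP  NZCV=0000
7: ✓ MOVVC  r0←0x7c
8: ✓ MOVGT  r2←0xe8
9: ✓ MOVPL  r4←0x93

EXEC = [2,4,7,8,9]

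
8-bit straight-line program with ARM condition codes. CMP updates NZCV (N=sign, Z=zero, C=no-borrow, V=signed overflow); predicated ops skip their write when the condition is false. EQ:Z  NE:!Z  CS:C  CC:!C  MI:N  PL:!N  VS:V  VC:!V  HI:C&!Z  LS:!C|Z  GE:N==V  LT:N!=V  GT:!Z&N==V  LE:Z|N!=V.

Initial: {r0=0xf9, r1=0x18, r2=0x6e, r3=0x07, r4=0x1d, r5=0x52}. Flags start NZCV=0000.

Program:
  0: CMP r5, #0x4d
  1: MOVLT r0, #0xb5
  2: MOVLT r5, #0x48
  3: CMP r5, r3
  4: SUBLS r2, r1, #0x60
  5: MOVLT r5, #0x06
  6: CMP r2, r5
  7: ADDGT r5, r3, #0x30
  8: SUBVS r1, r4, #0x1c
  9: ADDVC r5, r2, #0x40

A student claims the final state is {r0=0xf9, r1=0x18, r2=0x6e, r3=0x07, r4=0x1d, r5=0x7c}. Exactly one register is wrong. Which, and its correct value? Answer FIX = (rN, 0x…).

FIX = (r5, 0xae)

[0] flags=0010 → (cmp)
[1] flags=0010 LT?F → skip
[2] flags=0010 LT?F → skip
[3] flags=0010 → (cmp)
[4] flags=0010 LS?F → skip
[5] flags=0010 LT?F → skip
[6] flags=0010 → (cmp)
[7] flags=0010 GT?T → r5=0x37
[8] flags=0010 VS?F → skip
[9] flags=0010 VC?T → r5=0xae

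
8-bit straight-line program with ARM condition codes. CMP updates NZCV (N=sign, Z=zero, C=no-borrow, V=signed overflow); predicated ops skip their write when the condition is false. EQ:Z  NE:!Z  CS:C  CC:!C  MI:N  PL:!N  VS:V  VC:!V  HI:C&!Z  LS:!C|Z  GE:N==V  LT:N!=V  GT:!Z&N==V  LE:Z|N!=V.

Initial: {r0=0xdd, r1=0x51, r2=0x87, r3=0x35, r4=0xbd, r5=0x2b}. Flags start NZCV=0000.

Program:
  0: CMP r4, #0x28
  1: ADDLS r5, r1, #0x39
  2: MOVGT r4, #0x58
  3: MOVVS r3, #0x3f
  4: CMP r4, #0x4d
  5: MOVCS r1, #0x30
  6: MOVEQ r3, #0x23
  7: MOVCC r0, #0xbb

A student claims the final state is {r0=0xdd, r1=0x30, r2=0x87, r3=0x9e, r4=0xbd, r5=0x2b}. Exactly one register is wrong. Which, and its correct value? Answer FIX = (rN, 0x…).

FIX = (r3, 0x35)

[0] flags=1010 → (cmp)
[1] flags=1010 LS?F → skip
[2] flags=1010 GT?F → skip
[3] flags=1010 VS?F → skip
[4] flags=0011 → (cmp)
[5] flags=0011 CS?T → r1=0x30
[6] flags=0011 EQ?F → skip
[7] flags=0011 CC?F → skip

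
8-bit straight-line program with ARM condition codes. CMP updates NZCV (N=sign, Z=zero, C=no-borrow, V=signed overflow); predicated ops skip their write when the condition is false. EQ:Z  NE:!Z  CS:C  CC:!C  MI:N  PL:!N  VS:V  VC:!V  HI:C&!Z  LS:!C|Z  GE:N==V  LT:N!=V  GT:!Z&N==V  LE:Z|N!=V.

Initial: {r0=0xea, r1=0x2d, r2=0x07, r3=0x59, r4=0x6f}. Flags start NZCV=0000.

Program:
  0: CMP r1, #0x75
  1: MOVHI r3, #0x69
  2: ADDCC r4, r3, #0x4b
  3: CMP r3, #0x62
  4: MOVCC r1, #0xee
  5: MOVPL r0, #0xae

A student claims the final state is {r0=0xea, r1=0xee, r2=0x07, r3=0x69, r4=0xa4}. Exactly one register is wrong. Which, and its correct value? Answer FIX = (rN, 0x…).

FIX = (r3, 0x59)

0: ✓ CMP  NZCV=1000
1: · MOVHI
2: ✓ ADDCC  r4←0xa4
3: ✓ CMP  NZCV=1000
4: ✓ MOVCC  r1←0xee
5: · MOVPL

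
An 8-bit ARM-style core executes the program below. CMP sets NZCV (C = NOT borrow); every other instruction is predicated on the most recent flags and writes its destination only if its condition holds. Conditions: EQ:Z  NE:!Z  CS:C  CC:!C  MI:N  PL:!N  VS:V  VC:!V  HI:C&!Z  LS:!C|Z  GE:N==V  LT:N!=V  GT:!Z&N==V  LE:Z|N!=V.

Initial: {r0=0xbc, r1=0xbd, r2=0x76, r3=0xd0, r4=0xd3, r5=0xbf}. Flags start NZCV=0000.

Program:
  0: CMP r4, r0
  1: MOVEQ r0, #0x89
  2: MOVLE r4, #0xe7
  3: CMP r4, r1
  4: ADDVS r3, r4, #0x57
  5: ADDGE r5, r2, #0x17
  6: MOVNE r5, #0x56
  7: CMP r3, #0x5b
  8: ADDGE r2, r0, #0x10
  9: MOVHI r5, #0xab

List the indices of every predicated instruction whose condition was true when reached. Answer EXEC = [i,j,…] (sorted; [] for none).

0: ✓ CMP  NZCV=0010
1: · MOVEQ
2: · MOVLE
3: ✓ CMP  NZCV=0010
4: · ADDVS
5: ✓ ADDGE  r5←0x8d
6: ✓ MOVNE  r5←0x56
7: ✓ CMP  NZCV=0011
8: · ADDGE
9: ✓ MOVHI  r5←0xab

EXEC = [5,6,9]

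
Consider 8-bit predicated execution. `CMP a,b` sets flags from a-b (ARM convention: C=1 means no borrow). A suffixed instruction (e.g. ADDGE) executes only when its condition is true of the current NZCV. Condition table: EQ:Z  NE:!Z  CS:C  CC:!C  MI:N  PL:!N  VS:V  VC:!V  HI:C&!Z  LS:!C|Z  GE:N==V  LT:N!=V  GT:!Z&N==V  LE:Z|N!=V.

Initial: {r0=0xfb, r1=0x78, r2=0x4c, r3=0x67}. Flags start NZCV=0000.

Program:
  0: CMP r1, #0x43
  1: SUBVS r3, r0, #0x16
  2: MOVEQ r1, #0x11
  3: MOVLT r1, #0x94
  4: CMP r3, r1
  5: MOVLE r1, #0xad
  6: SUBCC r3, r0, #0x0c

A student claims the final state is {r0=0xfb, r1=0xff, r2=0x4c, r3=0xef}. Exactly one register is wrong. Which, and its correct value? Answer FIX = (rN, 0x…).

FIX = (r1, 0xad)

0: ✓ CMP  NZCV=0010
1: · SUBVS
2: · MOVEQ
3: · MOVLT
4: ✓ CMP  NZCV=1000
5: ✓ MOVLE  r1←0xad
6: ✓ SUBCC  r3←0xef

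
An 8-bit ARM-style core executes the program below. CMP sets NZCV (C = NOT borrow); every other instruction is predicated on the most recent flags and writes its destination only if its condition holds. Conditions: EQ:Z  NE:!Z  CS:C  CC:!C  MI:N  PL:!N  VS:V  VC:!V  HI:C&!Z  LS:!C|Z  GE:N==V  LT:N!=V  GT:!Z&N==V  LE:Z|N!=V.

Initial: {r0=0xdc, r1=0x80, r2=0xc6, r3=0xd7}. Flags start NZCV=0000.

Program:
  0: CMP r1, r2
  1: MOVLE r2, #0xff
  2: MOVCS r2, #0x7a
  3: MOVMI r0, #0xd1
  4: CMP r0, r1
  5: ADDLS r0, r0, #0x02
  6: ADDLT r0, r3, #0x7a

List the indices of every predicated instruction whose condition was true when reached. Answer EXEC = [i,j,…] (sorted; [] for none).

[0] flags=1000 → (cmp)
[1] flags=1000 LE?T → r2=0xff
[2] flags=1000 CS?F → skip
[3] flags=1000 MI?T → r0=0xd1
[4] flags=0010 → (cmp)
[5] flags=0010 LS?F → skip
[6] flags=0010 LT?F → skip

EXEC = [1,3]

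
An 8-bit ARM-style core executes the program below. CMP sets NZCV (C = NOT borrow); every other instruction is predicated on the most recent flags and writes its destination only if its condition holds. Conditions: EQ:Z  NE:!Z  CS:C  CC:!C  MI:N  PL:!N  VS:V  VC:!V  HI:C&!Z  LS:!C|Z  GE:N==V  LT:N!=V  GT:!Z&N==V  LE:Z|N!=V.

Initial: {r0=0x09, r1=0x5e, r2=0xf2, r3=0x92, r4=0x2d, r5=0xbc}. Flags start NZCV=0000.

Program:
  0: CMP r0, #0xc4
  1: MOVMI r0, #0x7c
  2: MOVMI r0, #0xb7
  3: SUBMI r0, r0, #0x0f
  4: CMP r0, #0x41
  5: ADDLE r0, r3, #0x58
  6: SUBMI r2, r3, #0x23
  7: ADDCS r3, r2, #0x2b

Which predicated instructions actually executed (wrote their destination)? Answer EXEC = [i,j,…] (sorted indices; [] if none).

0: ✓ CMP  NZCV=0000
1: · MOVMI
2: · MOVMI
3: · SUBMI
4: ✓ CMP  NZCV=1000
5: ✓ ADDLE  r0←0xea
6: ✓ SUBMI  r2←0x6f
7: · ADDCS

EXEC = [5,6]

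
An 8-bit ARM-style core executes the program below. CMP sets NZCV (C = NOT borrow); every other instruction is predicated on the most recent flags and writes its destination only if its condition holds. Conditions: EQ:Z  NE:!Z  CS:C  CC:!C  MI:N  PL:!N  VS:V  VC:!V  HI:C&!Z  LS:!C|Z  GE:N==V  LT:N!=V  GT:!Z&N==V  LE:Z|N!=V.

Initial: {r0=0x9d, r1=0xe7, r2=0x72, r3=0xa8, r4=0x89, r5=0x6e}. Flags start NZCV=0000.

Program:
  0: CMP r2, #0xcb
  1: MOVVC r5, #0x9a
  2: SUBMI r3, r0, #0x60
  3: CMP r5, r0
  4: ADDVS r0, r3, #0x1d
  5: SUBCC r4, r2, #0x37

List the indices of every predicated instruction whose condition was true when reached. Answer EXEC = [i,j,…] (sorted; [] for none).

0: ✓ CMP  NZCV=1001
1: · MOVVC
2: ✓ SUBMI  r3←0x3d
3: ✓ CMP  NZCV=1001
4: ✓ ADDVS  r0←0x5a
5: ✓ SUBCC  r4←0x3b

EXEC = [2,4,5]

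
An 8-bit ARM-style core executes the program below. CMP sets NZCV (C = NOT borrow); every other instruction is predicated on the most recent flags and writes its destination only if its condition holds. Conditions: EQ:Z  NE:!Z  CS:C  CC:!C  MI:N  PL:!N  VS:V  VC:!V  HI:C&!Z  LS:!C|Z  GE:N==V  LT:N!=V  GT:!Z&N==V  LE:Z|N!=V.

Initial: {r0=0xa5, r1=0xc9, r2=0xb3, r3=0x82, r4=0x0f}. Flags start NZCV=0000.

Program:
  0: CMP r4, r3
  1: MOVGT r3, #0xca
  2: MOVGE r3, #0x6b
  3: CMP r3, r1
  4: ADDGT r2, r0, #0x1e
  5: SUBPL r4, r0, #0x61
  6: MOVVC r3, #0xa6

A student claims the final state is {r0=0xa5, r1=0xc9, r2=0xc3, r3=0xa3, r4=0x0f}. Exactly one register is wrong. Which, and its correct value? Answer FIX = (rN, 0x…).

FIX = (r3, 0x6b)

0: ✓ CMP  NZCV=1001
1: ✓ MOVGT  r3←0xca
2: ✓ MOVGE  r3←0x6b
3: ✓ CMP  NZCV=1001
4: ✓ ADDGT  r2←0xc3
5: · SUBPL
6: · MOVVC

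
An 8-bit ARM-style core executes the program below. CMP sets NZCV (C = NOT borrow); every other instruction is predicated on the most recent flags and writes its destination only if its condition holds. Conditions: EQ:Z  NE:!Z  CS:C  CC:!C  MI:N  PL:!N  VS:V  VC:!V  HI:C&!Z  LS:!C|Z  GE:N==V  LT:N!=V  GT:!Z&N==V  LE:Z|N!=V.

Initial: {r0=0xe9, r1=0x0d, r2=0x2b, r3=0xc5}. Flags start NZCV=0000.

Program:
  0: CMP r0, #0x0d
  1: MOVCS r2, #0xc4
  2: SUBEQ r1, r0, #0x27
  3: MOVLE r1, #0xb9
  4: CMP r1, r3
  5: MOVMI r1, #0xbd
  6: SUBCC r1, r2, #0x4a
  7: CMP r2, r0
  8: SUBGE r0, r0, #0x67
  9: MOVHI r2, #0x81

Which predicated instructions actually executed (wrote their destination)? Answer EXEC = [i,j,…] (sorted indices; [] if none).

[0] flags=1010 → (cmp)
[1] flags=1010 CS?T → r2=0xc4
[2] flags=1010 EQ?F → skip
[3] flags=1010 LE?T → r1=0xb9
[4] flags=1000 → (cmp)
[5] flags=1000 MI?T → r1=0xbd
[6] flags=1000 CC?T → r1=0x7a
[7] flags=1000 → (cmp)
[8] flags=1000 GE?F → skip
[9] flags=1000 HI?F → skip

EXEC = [1,3,5,6]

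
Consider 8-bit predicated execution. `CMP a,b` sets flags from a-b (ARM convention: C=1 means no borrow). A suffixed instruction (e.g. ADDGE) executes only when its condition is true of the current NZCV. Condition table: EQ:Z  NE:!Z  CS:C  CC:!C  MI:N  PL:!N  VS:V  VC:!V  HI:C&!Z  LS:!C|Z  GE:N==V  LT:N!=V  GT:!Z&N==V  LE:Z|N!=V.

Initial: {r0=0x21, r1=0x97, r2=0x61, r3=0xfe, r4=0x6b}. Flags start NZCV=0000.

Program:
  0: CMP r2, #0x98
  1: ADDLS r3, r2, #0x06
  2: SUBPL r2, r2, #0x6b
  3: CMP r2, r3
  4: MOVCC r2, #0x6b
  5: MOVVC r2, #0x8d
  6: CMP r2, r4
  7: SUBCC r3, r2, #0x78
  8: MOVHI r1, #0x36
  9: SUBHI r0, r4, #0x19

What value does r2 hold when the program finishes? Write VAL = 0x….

0: ✓ CMP  NZCV=1001
1: ✓ ADDLS  r3←0x67
2: · SUBPL
3: ✓ CMP  NZCV=1000
4: ✓ MOVCC  r2←0x6b
5: ✓ MOVVC  r2←0x8d
6: ✓ CMP  NZCV=0011
7: · SUBCC
8: ✓ MOVHI  r1←0x36
9: ✓ SUBHI  r0←0x52

VAL = 0x8d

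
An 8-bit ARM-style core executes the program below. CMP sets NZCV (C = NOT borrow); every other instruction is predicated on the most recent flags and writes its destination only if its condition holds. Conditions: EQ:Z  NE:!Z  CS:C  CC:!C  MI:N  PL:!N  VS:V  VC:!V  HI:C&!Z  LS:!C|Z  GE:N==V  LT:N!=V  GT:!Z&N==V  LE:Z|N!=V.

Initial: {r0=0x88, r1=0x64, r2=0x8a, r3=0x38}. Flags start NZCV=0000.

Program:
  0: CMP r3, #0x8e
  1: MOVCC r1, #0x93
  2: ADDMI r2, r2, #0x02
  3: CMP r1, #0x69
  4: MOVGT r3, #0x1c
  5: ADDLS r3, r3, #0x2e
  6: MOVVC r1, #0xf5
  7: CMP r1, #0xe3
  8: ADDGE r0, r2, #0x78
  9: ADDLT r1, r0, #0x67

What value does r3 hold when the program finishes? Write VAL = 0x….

0: ✓ CMP  NZCV=1001
1: ✓ MOVCC  r1←0x93
2: ✓ ADDMI  r2←0x8c
3: ✓ CMP  NZCV=0011
4: · MOVGT
5: · ADDLS
6: · MOVVC
7: ✓ CMP  NZCV=1000
8: · ADDGE
9: ✓ ADDLT  r1←0xef

VAL = 0x38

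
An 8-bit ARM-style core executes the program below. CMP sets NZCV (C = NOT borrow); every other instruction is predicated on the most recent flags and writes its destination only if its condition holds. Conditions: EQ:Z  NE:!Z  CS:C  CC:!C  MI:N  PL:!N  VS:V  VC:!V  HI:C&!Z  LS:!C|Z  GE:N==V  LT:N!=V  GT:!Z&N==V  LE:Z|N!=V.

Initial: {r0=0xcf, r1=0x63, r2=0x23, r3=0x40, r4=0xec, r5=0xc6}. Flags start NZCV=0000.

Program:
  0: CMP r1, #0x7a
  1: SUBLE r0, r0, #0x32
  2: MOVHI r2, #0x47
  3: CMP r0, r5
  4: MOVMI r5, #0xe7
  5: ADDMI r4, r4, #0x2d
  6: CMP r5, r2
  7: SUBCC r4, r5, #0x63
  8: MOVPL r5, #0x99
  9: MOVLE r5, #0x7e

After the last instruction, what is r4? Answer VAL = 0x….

VAL = 0x19

[0] flags=1000 → (cmp)
[1] flags=1000 LE?T → r0=0x9d
[2] flags=1000 HI?F → skip
[3] flags=1000 → (cmp)
[4] flags=1000 MI?T → r5=0xe7
[5] flags=1000 MI?T → r4=0x19
[6] flags=1010 → (cmp)
[7] flags=1010 CC?F → skip
[8] flags=1010 PL?F → skip
[9] flags=1010 LE?T → r5=0x7e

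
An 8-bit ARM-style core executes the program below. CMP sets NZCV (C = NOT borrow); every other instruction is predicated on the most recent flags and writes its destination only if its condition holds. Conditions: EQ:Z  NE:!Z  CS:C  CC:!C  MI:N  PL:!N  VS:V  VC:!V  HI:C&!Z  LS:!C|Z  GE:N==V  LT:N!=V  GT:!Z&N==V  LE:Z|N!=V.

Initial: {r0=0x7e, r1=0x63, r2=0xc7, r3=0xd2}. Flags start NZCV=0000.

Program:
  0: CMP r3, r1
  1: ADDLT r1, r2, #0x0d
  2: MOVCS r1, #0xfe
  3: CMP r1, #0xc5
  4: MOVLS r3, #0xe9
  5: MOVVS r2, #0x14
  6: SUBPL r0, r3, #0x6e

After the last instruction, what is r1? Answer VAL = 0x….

VAL = 0xfe

[0] flags=0011 → (cmp)
[1] flags=0011 LT?T → r1=0xd4
[2] flags=0011 CS?T → r1=0xfe
[3] flags=0010 → (cmp)
[4] flags=0010 LS?F → skip
[5] flags=0010 VS?F → skip
[6] flags=0010 PL?T → r0=0x64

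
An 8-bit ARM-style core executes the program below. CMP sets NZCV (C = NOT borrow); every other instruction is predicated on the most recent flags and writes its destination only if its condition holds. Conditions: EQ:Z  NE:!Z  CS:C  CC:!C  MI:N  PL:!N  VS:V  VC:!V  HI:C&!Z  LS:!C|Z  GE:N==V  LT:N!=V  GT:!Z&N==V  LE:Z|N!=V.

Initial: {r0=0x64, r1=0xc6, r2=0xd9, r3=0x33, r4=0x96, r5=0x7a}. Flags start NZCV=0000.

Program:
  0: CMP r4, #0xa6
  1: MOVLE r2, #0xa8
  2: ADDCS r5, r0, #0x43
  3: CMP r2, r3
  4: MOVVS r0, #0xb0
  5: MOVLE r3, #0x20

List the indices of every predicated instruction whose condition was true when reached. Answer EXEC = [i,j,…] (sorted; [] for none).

0: ✓ CMP  NZCV=1000
1: ✓ MOVLE  r2←0xa8
2: · ADDCS
3: ✓ CMP  NZCV=0011
4: ✓ MOVVS  r0←0xb0
5: ✓ MOVLE  r3←0x20

EXEC = [1,4,5]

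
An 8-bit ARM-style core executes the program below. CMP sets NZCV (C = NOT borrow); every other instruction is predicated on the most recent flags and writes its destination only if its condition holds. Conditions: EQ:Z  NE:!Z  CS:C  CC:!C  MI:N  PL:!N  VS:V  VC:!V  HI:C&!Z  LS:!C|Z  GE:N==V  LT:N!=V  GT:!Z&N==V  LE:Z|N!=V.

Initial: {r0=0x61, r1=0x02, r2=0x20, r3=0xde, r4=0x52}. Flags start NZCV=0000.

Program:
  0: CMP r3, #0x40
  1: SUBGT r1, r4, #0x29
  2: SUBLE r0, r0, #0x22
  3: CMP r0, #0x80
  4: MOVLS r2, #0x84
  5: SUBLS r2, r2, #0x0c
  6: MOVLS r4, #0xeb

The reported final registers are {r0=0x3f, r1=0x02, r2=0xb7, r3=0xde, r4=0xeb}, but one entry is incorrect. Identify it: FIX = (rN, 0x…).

[0] flags=1010 → (cmp)
[1] flags=1010 GT?F → skip
[2] flags=1010 LE?T → r0=0x3f
[3] flags=1001 → (cmp)
[4] flags=1001 LS?T → r2=0x84
[5] flags=1001 LS?T → r2=0x78
[6] flags=1001 LS?T → r4=0xeb

FIX = (r2, 0x78)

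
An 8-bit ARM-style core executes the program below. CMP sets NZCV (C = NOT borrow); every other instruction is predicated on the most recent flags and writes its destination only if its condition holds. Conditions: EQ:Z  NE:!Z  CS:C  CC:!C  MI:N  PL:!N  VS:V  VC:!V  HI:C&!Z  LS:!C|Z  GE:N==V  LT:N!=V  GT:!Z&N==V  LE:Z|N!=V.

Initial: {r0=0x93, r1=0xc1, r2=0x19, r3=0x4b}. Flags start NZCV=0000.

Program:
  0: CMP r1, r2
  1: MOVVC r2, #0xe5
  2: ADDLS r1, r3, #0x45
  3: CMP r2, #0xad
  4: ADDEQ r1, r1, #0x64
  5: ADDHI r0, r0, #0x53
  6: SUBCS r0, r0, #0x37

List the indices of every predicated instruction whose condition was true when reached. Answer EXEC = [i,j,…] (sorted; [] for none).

[0] flags=1010 → (cmp)
[1] flags=1010 VC?T → r2=0xe5
[2] flags=1010 LS?F → skip
[3] flags=0010 → (cmp)
[4] flags=0010 EQ?F → skip
[5] flags=0010 HI?T → r0=0xe6
[6] flags=0010 CS?T → r0=0xaf

EXEC = [1,5,6]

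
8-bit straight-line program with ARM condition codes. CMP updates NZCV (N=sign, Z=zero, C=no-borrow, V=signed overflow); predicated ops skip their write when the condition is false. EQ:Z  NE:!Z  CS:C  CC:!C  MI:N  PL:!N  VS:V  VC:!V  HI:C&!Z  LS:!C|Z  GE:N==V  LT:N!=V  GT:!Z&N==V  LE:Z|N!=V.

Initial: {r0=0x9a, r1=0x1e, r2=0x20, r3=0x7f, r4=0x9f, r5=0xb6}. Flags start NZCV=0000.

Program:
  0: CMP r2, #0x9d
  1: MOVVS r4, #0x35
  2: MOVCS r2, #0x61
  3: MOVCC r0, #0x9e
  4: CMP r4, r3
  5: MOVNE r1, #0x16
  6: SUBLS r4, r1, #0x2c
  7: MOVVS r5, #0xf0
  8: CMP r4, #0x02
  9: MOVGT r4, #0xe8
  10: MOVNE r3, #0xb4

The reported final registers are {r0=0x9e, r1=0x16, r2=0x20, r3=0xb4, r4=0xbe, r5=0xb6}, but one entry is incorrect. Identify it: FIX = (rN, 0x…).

FIX = (r4, 0xea)

[0] flags=1001 → (cmp)
[1] flags=1001 VS?T → r4=0x35
[2] flags=1001 CS?F → skip
[3] flags=1001 CC?T → r0=0x9e
[4] flags=1000 → (cmp)
[5] flags=1000 NE?T → r1=0x16
[6] flags=1000 LS?T → r4=0xea
[7] flags=1000 VS?F → skip
[8] flags=1010 → (cmp)
[9] flags=1010 GT?F → skip
[10] flags=1010 NE?T → r3=0xb4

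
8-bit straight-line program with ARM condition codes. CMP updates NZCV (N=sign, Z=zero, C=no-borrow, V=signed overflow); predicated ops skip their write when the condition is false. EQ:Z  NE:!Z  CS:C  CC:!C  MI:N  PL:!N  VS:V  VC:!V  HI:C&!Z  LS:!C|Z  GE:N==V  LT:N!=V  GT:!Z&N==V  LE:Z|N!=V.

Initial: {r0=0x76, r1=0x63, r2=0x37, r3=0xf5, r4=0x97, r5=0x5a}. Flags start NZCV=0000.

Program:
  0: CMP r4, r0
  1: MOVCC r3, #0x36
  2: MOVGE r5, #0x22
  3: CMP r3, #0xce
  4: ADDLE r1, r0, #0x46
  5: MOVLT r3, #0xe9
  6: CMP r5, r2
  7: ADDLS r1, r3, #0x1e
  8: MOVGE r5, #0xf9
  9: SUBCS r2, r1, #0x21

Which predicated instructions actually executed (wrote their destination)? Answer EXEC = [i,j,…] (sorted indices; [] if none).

EXEC = [8,9]

[0] flags=0011 → (cmp)
[1] flags=0011 CC?F → skip
[2] flags=0011 GE?F → skip
[3] flags=0010 → (cmp)
[4] flags=0010 LE?F → skip
[5] flags=0010 LT?F → skip
[6] flags=0010 → (cmp)
[7] flags=0010 LS?F → skip
[8] flags=0010 GE?T → r5=0xf9
[9] flags=0010 CS?T → r2=0x42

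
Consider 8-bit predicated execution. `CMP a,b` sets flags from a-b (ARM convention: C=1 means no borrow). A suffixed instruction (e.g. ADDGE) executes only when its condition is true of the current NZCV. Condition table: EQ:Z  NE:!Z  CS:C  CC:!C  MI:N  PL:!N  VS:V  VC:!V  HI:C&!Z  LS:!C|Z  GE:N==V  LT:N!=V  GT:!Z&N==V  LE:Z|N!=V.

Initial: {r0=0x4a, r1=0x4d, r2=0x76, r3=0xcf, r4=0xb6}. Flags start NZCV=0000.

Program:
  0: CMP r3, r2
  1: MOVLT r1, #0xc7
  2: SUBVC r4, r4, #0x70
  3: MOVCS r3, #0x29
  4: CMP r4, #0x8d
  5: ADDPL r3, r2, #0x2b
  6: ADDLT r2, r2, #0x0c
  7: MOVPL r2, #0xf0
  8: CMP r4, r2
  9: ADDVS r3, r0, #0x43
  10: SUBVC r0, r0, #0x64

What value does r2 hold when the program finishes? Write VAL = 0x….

VAL = 0xf0

[0] flags=0011 → (cmp)
[1] flags=0011 LT?T → r1=0xc7
[2] flags=0011 VC?F → skip
[3] flags=0011 CS?T → r3=0x29
[4] flags=0010 → (cmp)
[5] flags=0010 PL?T → r3=0xa1
[6] flags=0010 LT?F → skip
[7] flags=0010 PL?T → r2=0xf0
[8] flags=1000 → (cmp)
[9] flags=1000 VS?F → skip
[10] flags=1000 VC?T → r0=0xe6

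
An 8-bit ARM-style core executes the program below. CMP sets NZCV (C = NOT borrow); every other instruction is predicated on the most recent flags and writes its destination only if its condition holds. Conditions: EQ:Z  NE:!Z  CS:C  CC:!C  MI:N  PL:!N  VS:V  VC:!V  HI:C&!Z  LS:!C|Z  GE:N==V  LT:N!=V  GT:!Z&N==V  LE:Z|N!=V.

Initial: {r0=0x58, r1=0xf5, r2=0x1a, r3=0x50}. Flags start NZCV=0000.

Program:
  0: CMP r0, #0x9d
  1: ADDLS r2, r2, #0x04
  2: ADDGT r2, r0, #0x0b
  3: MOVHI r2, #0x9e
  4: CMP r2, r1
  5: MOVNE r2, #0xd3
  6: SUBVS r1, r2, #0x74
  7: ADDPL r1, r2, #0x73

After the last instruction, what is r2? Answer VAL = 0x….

VAL = 0xd3

0: ✓ CMP  NZCV=1001
1: ✓ ADDLS  r2←0x1e
2: ✓ ADDGT  r2←0x63
3: · MOVHI
4: ✓ CMP  NZCV=0000
5: ✓ MOVNE  r2←0xd3
6: · SUBVS
7: ✓ ADDPL  r1←0x46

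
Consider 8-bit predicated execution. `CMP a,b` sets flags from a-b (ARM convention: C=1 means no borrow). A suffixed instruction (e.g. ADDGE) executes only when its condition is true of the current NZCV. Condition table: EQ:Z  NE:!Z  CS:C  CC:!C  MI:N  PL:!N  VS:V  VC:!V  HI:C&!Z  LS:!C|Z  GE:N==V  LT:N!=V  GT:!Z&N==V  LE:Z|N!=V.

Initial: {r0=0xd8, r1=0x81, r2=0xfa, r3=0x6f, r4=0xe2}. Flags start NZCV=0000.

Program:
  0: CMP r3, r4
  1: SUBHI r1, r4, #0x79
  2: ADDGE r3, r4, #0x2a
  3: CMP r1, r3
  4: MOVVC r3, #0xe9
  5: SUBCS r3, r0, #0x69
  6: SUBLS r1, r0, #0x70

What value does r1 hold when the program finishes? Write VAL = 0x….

0: ✓ CMP  NZCV=1001
1: · SUBHI
2: ✓ ADDGE  r3←0x0c
3: ✓ CMP  NZCV=0011
4: · MOVVC
5: ✓ SUBCS  r3←0x6f
6: · SUBLS

VAL = 0x81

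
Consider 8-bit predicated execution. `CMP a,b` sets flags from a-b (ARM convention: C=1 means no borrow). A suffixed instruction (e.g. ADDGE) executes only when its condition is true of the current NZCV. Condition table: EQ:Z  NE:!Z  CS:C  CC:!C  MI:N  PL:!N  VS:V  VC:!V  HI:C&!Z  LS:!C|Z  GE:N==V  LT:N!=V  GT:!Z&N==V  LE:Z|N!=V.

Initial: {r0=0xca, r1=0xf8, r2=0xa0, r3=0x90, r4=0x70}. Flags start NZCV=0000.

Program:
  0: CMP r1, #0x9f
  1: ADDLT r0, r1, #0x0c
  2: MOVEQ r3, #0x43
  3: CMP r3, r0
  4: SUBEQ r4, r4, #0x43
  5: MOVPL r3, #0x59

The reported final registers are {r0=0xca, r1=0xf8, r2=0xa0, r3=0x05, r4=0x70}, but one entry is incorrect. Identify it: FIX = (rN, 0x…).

FIX = (r3, 0x90)

0: ✓ CMP  NZCV=0010
1: · ADDLT
2: · MOVEQ
3: ✓ CMP  NZCV=1000
4: · SUBEQ
5: · MOVPL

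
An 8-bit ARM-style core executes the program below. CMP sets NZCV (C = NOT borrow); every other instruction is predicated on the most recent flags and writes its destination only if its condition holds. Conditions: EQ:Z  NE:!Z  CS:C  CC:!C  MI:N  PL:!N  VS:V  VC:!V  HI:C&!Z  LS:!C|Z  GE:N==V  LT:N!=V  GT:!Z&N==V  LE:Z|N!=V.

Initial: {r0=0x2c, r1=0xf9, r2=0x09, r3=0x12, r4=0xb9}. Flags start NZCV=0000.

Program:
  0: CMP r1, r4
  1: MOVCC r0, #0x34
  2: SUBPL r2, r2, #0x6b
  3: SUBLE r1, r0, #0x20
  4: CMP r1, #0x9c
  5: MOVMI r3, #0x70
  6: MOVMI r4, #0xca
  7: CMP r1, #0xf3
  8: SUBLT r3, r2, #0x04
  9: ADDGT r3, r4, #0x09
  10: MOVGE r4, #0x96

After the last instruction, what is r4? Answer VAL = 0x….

VAL = 0x96

[0] flags=0010 → (cmp)
[1] flags=0010 CC?F → skip
[2] flags=0010 PL?T → r2=0x9e
[3] flags=0010 LE?F → skip
[4] flags=0010 → (cmp)
[5] flags=0010 MI?F → skip
[6] flags=0010 MI?F → skip
[7] flags=0010 → (cmp)
[8] flags=0010 LT?F → skip
[9] flags=0010 GT?T → r3=0xc2
[10] flags=0010 GE?T → r4=0x96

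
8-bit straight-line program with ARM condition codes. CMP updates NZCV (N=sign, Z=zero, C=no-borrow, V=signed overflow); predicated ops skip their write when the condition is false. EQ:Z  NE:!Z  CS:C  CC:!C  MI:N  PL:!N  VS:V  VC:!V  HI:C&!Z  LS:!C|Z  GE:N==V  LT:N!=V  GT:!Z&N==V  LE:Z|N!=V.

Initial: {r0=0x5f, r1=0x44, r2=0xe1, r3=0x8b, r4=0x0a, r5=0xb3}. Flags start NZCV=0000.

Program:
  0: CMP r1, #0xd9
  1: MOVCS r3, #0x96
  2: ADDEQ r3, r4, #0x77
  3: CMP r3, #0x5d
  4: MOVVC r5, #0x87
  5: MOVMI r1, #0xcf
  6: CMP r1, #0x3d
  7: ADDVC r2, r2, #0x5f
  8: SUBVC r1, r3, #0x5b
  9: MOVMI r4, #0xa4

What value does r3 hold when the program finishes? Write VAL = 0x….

VAL = 0x8b

[0] flags=0000 → (cmp)
[1] flags=0000 CS?F → skip
[2] flags=0000 EQ?F → skip
[3] flags=0011 → (cmp)
[4] flags=0011 VC?F → skip
[5] flags=0011 MI?F → skip
[6] flags=0010 → (cmp)
[7] flags=0010 VC?T → r2=0x40
[8] flags=0010 VC?T → r1=0x30
[9] flags=0010 MI?F → skip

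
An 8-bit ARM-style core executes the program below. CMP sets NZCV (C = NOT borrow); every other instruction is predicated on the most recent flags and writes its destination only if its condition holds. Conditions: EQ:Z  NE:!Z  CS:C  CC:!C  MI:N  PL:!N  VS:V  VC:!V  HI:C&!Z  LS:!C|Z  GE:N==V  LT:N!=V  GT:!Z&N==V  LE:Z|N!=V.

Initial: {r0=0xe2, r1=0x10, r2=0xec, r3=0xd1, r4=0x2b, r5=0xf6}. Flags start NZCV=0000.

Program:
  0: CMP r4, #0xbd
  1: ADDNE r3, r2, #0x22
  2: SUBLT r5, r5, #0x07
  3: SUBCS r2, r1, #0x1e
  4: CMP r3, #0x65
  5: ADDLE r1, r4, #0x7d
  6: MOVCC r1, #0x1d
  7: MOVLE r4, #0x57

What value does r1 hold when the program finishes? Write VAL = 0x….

0: ✓ CMP  NZCV=0000
1: ✓ ADDNE  r3←0x0e
2: · SUBLT
3: · SUBCS
4: ✓ CMP  NZCV=1000
5: ✓ ADDLE  r1←0xa8
6: ✓ MOVCC  r1←0x1d
7: ✓ MOVLE  r4←0x57

VAL = 0x1d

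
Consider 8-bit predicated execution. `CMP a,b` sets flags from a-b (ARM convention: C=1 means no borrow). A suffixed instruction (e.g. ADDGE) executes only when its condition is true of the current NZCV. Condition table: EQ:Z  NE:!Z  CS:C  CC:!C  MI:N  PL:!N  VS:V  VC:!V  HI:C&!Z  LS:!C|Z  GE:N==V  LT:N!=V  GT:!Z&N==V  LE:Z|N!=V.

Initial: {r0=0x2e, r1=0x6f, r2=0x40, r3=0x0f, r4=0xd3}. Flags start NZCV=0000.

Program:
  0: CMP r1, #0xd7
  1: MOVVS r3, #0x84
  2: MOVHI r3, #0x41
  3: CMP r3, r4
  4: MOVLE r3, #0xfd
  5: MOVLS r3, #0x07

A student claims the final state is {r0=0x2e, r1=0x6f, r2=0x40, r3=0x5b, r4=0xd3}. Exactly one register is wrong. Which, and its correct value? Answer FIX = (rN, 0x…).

FIX = (r3, 0x07)

0: ✓ CMP  NZCV=1001
1: ✓ MOVVS  r3←0x84
2: · MOVHI
3: ✓ CMP  NZCV=1000
4: ✓ MOVLE  r3←0xfd
5: ✓ MOVLS  r3←0x07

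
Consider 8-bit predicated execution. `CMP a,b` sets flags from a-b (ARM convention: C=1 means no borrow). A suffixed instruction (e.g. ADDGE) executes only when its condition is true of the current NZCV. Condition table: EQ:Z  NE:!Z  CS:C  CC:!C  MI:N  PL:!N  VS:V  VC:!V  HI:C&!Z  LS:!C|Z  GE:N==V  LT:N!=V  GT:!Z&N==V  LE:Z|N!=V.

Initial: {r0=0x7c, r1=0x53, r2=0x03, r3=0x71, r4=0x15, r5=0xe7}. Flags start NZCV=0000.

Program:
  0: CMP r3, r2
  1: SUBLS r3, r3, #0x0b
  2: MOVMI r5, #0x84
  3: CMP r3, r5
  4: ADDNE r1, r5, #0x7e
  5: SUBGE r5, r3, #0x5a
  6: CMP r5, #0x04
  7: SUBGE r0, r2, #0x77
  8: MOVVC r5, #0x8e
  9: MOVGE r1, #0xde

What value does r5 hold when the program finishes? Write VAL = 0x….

0: ✓ CMP  NZCV=0010
1: · SUBLS
2: · MOVMI
3: ✓ CMP  NZCV=1001
4: ✓ ADDNE  r1←0x65
5: ✓ SUBGE  r5←0x17
6: ✓ CMP  NZCV=0010
7: ✓ SUBGE  r0←0x8c
8: ✓ MOVVC  r5←0x8e
9: ✓ MOVGE  r1←0xde

VAL = 0x8e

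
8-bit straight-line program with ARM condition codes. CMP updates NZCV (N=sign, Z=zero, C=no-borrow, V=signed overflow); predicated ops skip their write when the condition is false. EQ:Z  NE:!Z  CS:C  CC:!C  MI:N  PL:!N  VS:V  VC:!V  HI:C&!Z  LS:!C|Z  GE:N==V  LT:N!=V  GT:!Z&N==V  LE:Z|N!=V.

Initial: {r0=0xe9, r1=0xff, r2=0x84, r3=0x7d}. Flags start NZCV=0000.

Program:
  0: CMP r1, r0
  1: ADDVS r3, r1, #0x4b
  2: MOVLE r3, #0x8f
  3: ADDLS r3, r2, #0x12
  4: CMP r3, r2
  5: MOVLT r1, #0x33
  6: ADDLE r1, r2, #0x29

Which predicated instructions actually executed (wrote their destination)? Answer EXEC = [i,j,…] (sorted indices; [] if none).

[0] flags=0010 → (cmp)
[1] flags=0010 VS?F → skip
[2] flags=0010 LE?F → skip
[3] flags=0010 LS?F → skip
[4] flags=1001 → (cmp)
[5] flags=1001 LT?F → skip
[6] flags=1001 LE?F → skip

EXEC = []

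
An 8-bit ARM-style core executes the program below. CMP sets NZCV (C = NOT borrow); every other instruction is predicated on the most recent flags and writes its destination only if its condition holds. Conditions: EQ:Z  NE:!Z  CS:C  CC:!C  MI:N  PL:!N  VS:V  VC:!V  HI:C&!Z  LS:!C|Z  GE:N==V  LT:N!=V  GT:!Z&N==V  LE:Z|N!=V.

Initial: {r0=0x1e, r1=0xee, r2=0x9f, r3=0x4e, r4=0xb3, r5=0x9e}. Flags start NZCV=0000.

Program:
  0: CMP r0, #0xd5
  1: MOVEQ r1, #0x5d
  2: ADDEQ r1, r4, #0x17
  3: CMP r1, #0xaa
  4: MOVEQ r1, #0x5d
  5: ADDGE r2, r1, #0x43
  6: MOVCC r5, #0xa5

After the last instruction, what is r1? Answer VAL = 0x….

VAL = 0xee

[0] flags=0000 → (cmp)
[1] flags=0000 EQ?F → skip
[2] flags=0000 EQ?F → skip
[3] flags=0010 → (cmp)
[4] flags=0010 EQ?F → skip
[5] flags=0010 GE?T → r2=0x31
[6] flags=0010 CC?F → skip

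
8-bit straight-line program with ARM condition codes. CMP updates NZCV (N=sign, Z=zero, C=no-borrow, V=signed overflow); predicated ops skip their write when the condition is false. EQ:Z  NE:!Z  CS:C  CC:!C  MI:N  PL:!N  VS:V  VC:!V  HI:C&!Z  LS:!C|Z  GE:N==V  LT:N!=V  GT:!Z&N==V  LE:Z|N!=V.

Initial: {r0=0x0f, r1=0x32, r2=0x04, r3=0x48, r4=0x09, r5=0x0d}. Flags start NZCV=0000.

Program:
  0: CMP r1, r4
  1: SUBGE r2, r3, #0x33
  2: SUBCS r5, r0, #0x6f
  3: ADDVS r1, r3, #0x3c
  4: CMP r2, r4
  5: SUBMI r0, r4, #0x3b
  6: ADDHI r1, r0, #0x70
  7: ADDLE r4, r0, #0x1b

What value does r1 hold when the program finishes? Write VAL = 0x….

0: ✓ CMP  NZCV=0010
1: ✓ SUBGE  r2←0x15
2: ✓ SUBCS  r5←0xa0
3: · ADDVS
4: ✓ CMP  NZCV=0010
5: · SUBMI
6: ✓ ADDHI  r1←0x7f
7: · ADDLE

VAL = 0x7f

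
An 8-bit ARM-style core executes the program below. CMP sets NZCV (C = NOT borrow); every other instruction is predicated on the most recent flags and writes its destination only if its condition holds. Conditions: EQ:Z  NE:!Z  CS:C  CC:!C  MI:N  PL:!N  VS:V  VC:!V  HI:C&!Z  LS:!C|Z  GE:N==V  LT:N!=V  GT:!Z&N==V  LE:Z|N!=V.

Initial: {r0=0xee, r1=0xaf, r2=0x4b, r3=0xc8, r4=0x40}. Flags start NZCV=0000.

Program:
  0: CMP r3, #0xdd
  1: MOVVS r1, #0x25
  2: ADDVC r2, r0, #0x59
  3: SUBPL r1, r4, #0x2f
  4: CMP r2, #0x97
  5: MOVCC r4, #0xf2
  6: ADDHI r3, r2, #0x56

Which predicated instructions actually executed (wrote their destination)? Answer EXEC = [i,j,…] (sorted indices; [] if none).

[0] flags=1000 → (cmp)
[1] flags=1000 VS?F → skip
[2] flags=1000 VC?T → r2=0x47
[3] flags=1000 PL?F → skip
[4] flags=1001 → (cmp)
[5] flags=1001 CC?T → r4=0xf2
[6] flags=1001 HI?F → skip

EXEC = [2,5]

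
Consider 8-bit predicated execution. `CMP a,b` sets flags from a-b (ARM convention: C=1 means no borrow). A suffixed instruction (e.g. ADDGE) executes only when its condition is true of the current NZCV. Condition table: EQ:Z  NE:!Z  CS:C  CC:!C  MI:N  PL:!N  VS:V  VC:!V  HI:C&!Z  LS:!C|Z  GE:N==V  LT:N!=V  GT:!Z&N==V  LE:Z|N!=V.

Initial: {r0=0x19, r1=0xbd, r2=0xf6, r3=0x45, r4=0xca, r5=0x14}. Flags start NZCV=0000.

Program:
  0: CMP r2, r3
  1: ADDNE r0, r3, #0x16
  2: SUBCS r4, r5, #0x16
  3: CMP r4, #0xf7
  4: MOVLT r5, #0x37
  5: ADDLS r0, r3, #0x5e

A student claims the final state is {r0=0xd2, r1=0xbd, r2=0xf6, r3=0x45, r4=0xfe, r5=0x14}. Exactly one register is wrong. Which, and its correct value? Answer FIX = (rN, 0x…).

FIX = (r0, 0x5b)

0: ✓ CMP  NZCV=1010
1: ✓ ADDNE  r0←0x5b
2: ✓ SUBCS  r4←0xfe
3: ✓ CMP  NZCV=0010
4: · MOVLT
5: · ADDLS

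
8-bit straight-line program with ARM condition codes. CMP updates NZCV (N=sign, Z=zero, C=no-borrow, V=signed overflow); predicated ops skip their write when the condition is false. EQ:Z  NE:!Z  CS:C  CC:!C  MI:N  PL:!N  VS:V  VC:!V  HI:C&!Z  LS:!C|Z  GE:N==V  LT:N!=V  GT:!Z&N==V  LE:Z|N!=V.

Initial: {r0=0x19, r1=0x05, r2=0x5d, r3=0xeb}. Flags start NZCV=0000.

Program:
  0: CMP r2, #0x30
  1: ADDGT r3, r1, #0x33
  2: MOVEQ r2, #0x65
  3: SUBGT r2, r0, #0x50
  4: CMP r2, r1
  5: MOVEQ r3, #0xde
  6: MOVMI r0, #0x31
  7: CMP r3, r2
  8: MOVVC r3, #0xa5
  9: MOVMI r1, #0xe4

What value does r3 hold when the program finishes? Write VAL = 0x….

VAL = 0xa5

0: ✓ CMP  NZCV=0010
1: ✓ ADDGT  r3←0x38
2: · MOVEQ
3: ✓ SUBGT  r2←0xc9
4: ✓ CMP  NZCV=1010
5: · MOVEQ
6: ✓ MOVMI  r0←0x31
7: ✓ CMP  NZCV=0000
8: ✓ MOVVC  r3←0xa5
9: · MOVMI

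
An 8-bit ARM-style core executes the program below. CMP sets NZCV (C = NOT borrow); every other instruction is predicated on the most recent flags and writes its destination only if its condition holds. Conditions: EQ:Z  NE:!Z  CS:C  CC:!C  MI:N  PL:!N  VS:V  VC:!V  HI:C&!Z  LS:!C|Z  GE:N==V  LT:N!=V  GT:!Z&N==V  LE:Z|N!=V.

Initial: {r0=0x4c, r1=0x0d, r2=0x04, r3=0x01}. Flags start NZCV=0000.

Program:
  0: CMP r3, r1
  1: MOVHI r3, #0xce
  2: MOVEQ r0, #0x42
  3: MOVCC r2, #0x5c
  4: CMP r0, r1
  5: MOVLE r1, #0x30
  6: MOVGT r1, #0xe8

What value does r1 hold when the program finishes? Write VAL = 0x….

[0] flags=1000 → (cmp)
[1] flags=1000 HI?F → skip
[2] flags=1000 EQ?F → skip
[3] flags=1000 CC?T → r2=0x5c
[4] flags=0010 → (cmp)
[5] flags=0010 LE?F → skip
[6] flags=0010 GT?T → r1=0xe8

VAL = 0xe8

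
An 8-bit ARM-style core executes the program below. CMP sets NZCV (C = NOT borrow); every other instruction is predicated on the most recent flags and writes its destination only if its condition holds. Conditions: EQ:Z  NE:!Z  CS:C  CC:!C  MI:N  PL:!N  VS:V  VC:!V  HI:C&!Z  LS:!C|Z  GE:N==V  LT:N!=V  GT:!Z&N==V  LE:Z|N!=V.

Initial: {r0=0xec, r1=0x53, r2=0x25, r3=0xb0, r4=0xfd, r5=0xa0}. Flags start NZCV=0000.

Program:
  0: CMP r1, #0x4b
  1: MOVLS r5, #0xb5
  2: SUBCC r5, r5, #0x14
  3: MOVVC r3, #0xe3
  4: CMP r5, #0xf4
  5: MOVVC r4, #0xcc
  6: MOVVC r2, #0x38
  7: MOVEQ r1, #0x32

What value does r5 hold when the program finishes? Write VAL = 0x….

[0] flags=0010 → (cmp)
[1] flags=0010 LS?F → skip
[2] flags=0010 CC?F → skip
[3] flags=0010 VC?T → r3=0xe3
[4] flags=1000 → (cmp)
[5] flags=1000 VC?T → r4=0xcc
[6] flags=1000 VC?T → r2=0x38
[7] flags=1000 EQ?F → skip

VAL = 0xa0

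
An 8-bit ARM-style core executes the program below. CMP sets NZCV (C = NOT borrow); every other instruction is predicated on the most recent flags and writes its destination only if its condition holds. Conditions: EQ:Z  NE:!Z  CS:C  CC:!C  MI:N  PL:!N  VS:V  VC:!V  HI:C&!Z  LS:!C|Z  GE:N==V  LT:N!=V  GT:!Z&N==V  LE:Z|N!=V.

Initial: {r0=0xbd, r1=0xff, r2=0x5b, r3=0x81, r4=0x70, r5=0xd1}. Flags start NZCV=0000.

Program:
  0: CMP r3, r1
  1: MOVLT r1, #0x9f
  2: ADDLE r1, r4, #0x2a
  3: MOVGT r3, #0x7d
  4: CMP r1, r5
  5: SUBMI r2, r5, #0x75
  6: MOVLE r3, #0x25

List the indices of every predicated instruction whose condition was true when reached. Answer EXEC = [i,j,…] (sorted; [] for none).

[0] flags=1000 → (cmp)
[1] flags=1000 LT?T → r1=0x9f
[2] flags=1000 LE?T → r1=0x9a
[3] flags=1000 GT?F → skip
[4] flags=1000 → (cmp)
[5] flags=1000 MI?T → r2=0x5c
[6] flags=1000 LE?T → r3=0x25

EXEC = [1,2,5,6]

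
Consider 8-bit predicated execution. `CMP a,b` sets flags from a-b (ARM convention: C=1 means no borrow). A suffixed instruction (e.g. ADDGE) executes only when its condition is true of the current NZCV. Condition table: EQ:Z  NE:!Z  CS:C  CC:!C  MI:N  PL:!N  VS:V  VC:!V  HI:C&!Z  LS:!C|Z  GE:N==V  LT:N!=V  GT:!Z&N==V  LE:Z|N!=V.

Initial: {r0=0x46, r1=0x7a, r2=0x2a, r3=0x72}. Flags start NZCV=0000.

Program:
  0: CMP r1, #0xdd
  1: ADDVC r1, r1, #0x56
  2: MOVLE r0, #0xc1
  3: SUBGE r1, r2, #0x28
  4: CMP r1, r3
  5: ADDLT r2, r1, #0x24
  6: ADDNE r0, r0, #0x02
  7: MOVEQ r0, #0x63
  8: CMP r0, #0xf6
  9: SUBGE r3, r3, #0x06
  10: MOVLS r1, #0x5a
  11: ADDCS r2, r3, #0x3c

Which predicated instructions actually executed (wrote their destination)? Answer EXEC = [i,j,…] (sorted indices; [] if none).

EXEC = [3,5,6,9,10]

[0] flags=1001 → (cmp)
[1] flags=1001 VC?F → skip
[2] flags=1001 LE?F → skip
[3] flags=1001 GE?T → r1=0x02
[4] flags=1000 → (cmp)
[5] flags=1000 LT?T → r2=0x26
[6] flags=1000 NE?T → r0=0x48
[7] flags=1000 EQ?F → skip
[8] flags=0000 → (cmp)
[9] flags=0000 GE?T → r3=0x6c
[10] flags=0000 LS?T → r1=0x5a
[11] flags=0000 CS?F → skip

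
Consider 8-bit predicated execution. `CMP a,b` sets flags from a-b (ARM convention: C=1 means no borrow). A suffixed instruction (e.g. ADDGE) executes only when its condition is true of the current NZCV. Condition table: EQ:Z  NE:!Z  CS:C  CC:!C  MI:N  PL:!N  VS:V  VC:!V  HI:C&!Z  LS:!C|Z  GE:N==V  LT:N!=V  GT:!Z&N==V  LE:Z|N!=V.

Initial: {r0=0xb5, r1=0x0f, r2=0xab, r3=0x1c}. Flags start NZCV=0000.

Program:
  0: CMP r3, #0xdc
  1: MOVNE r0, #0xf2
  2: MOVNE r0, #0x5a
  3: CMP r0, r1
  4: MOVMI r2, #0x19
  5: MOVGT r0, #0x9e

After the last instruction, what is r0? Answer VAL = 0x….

VAL = 0x9e

[0] flags=0000 → (cmp)
[1] flags=0000 NE?T → r0=0xf2
[2] flags=0000 NE?T → r0=0x5a
[3] flags=0010 → (cmp)
[4] flags=0010 MI?F → skip
[5] flags=0010 GT?T → r0=0x9e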